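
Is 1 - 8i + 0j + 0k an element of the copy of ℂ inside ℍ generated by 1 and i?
Yes. The quaternion 1 - 8i has j- and k-coefficients y = z = 0, so it lies in the complex subalgebra spanned by 1 and i.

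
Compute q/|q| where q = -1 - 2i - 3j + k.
-0.2582 - 0.5164i - 0.7746j + 0.2582k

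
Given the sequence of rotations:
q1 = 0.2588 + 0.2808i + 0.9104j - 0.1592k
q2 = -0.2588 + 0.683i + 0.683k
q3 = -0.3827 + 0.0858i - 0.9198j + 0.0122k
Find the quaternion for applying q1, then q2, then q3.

q2 · q1 = -0.15 - 0.5177i + 0.0649j + 0.8398k
q3 · q2 · q1 = 0.1513 - 0.588i + 0.0348j - 0.7938k
0.1513 - 0.588i + 0.0348j - 0.7938k


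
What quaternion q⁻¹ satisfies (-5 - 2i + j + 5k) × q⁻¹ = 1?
-0.0909 + 0.0364i - 0.0182j - 0.0909k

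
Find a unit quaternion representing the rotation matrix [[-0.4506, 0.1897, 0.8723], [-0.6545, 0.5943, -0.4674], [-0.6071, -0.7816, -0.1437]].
0.5 - 0.1571i + 0.7397j - 0.4221k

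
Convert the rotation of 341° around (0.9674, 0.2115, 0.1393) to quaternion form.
-0.9863 + 0.1597i + 0.0349j + 0.023k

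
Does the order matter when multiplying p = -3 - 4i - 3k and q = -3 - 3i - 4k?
Yes: pq = -15 + 21i - 7j + 21k ≠ -15 + 21i + 7j + 21k = qp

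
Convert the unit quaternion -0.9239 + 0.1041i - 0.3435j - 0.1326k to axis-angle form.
axis = (0.2721, -0.8977, -0.3465), θ = 7π/4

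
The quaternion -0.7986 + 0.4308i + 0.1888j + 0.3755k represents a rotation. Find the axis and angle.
axis = (0.7158, 0.3137, 0.6239), θ = 286°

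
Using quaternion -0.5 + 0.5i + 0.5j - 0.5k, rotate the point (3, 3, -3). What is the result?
(3, 3, -3)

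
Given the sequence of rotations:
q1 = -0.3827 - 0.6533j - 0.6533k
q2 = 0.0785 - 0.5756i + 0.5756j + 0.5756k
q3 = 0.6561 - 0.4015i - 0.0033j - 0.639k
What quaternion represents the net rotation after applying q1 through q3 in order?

q2 · q1 = 0.722 + 0.2203i - 0.6476j + 0.1045k
q3 · q2 · q1 = 0.6268 - 0.5595i - 0.5261j - 0.1321k
0.6268 - 0.5595i - 0.5261j - 0.1321k


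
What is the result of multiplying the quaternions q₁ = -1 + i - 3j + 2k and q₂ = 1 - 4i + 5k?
-7 - 10i - 16j - 15k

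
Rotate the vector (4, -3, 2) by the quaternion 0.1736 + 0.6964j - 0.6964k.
(-4.001, -2.997, 2.003)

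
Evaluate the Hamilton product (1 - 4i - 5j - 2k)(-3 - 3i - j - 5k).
-30 + 32i - 10k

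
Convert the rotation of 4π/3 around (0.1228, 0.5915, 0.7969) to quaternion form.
-0.5 + 0.1063i + 0.5123j + 0.6901k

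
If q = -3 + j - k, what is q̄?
-3 - j + k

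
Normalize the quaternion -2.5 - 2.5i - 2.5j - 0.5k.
-0.5735 - 0.5735i - 0.5735j - 0.1147k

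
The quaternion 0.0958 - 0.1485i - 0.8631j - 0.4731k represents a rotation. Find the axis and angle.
axis = (-0.1492, -0.8671, -0.4753), θ = 169°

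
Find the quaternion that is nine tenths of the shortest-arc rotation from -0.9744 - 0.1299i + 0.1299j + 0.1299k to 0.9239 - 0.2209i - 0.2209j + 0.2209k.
-0.9404 + 0.1869i + 0.2141j - 0.1869k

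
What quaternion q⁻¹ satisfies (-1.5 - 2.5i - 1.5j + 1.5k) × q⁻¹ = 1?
-0.1154 + 0.1923i + 0.1154j - 0.1154k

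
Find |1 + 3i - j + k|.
√12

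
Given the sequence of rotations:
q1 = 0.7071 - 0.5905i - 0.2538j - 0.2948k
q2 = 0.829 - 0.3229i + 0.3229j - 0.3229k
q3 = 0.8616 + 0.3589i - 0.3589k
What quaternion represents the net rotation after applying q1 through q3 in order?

q2 · q1 = 0.3823 - 0.895i + 0.1134j - 0.2001k
q3 · q2 · q1 = 0.5788 - 0.5932i + 0.4907j - 0.2689k
0.5788 - 0.5932i + 0.4907j - 0.2689k


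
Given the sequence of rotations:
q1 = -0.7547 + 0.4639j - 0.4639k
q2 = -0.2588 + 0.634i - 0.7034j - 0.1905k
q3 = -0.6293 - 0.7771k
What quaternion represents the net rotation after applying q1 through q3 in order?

q2 · q1 = 0.4333 - 0.0638i + 0.7049j + 0.5579k
q3 · q2 · q1 = 0.1609 + 0.5879i - 0.394j - 0.6878k
0.1609 + 0.5879i - 0.394j - 0.6878k


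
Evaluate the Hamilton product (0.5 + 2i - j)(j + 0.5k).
1 - 0.5i - 0.5j + 2.25k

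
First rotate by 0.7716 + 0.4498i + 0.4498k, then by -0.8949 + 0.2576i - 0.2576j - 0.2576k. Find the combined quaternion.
-0.6905 - 0.3196i - 0.4305j - 0.4854k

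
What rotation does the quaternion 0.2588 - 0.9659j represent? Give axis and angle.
axis = (0, -1, 0), θ = 5π/6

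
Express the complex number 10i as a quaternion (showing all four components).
0 + 10i + 0j + 0k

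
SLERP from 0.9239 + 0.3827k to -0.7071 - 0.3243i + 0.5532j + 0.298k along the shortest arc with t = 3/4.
0.8447 + 0.2628i - 0.4482j - 0.1289k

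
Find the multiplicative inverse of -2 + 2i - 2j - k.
-0.1538 - 0.1538i + 0.1538j + 0.0769k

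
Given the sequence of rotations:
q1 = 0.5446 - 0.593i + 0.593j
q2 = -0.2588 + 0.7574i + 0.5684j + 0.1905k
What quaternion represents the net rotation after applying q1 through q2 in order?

q2 · q1 = -0.0289 + 0.453i + 0.0431j + 0.8899k
-0.0289 + 0.453i + 0.0431j + 0.8899k


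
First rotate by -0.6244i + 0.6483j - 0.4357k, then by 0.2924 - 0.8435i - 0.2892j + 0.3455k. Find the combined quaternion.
-0.1887 - 0.2806i - 0.3937j - 0.8548k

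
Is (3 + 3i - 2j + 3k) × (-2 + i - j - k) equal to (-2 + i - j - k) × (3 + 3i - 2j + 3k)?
No: pq = -8 + 2i + 7j - 10k ≠ -8 - 8i - 5j - 8k = qp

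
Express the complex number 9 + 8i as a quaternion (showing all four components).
9 + 8i + 0j + 0k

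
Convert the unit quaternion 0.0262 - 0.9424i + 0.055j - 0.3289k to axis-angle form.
axis = (-0.9427, 0.055, -0.329), θ = 177°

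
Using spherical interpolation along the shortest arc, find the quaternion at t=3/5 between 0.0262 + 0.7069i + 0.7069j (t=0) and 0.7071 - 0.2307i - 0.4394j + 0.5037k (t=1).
-0.4737 + 0.4963i + 0.6398j - 0.3464k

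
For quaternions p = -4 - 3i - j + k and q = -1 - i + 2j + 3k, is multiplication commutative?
No: pq = 2i + j - 20k ≠ 12i - 15j - 6k = qp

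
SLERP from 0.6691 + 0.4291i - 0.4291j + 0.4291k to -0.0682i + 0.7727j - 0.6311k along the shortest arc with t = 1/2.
0.3704 + 0.2753i - 0.6653j + 0.5869k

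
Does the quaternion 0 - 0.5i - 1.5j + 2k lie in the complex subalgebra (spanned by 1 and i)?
No. The quaternion -0.5i - 1.5j + 2k has j-coefficient y = -1.5 and k-coefficient z = 2, not both zero, so it does not lie in the complex subalgebra spanned by 1 and i.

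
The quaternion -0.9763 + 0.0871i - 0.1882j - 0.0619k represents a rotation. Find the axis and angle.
axis = (0.4025, -0.8696, -0.286), θ = 335°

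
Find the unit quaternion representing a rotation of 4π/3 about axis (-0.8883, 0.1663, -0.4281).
-0.5 - 0.7693i + 0.144j - 0.3707k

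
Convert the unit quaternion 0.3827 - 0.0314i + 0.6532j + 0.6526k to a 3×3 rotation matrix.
[[-0.7051, -0.5405, 0.459], [0.4585, 0.1463, 0.8766], [-0.5409, 0.8285, 0.1447]]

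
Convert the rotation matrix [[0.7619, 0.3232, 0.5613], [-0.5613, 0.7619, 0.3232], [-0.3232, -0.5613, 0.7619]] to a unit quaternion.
0.9063 - 0.244i + 0.244j - 0.244k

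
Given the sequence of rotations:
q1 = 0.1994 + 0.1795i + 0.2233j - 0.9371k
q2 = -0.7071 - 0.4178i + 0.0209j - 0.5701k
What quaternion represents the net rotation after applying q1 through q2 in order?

q2 · q1 = -0.6049 - 0.1025i - 0.6476j + 0.4519k
-0.6049 - 0.1025i - 0.6476j + 0.4519k


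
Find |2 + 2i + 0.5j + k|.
3.041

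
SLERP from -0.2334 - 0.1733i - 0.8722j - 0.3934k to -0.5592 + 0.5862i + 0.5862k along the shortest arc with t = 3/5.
0.2937 - 0.5299i - 0.4632j - 0.6468k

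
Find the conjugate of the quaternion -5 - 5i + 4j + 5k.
-5 + 5i - 4j - 5k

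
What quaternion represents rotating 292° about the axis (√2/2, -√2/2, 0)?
-0.829 + 0.3954i - 0.3954j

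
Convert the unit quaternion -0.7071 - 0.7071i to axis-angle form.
axis = (-1, 0, 0), θ = 3π/2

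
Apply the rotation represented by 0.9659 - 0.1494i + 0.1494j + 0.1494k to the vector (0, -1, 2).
(0.821, -0.244, 2.065)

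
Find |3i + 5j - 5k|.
√59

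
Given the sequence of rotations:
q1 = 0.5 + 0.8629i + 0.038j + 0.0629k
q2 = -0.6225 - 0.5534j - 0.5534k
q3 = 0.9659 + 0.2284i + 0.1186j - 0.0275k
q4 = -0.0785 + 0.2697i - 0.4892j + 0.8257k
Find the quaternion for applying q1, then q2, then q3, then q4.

q2 · q1 = -0.2554 - 0.5509i - 0.7779j + 0.1617k
q3 · q2 · q1 = -0.0242 - 0.5927i - 0.8034j + 0.0509k
q4 · q3 · q2 · q1 = -0.2733 + 0.6785i - 0.4282j - 0.5306k
-0.2733 + 0.6785i - 0.4282j - 0.5306k


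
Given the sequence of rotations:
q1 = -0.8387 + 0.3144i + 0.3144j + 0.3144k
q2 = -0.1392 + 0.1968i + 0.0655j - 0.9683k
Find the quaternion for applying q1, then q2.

q2 · q1 = 0.3387 + 0.1162i - 0.465j + 0.8096k
0.3387 + 0.1162i - 0.465j + 0.8096k


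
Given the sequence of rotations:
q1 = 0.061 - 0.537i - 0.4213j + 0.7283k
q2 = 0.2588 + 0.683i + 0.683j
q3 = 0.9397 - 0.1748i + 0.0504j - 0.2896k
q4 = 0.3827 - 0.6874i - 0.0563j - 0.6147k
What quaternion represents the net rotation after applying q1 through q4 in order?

q2 · q1 = 0.6703 + 0.4001i - 0.5648j + 0.2675k
q3 · q2 · q1 = 0.8058 + 0.1087i - 0.5661j + 0.1358k
q4 · q3 · q2 · q1 = 0.4347 - 0.8679i - 0.2355j - 0.0481k
0.4347 - 0.8679i - 0.2355j - 0.0481k


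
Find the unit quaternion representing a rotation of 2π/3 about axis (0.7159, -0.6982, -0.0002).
0.5 + 0.62i - 0.6047j - 0.0002k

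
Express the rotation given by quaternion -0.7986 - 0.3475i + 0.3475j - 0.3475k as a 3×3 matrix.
[[0.517, -0.7965, -0.3135], [0.3135, 0.517, -0.7965], [0.7965, 0.3135, 0.517]]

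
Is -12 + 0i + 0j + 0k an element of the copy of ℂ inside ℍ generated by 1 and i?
Yes. The quaternion -12 has j- and k-coefficients y = z = 0, so it lies in the complex subalgebra spanned by 1 and i.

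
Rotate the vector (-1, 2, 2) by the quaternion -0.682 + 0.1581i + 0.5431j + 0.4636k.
(0.44, 2.939, 0.409)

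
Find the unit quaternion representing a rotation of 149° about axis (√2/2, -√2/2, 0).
0.2672 + 0.6814i - 0.6814j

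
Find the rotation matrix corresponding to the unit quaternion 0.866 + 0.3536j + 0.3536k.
[[0.4999, -0.6124, 0.6124], [0.6124, 0.7499, 0.2501], [-0.6124, 0.2501, 0.7499]]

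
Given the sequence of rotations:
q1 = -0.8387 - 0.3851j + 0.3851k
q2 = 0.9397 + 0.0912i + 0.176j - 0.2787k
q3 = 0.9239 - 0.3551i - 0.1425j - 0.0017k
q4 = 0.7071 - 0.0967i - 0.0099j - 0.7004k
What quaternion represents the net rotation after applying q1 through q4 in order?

q2 · q1 = -0.613 - 0.116i - 0.5446j + 0.5605k
q3 · q2 · q1 = -0.6842 + 0.0297i - 0.2166j + 0.6957k
q4 · q3 · q2 · q1 = 0.0042 - 0.0714i - 0.0999j + 0.9924k
0.0042 - 0.0714i - 0.0999j + 0.9924k


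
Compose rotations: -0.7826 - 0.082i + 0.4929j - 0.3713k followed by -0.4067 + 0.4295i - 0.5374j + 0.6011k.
0.8416 - 0.3995i + 0.3303j - 0.1518k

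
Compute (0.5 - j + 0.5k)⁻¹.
0.3333 + 0.6667j - 0.3333k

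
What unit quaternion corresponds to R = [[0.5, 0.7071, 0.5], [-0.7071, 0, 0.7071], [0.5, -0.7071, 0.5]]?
0.7071 - 0.5i - 0.5k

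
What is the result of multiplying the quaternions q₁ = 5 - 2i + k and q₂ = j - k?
1 - i + 3j - 7k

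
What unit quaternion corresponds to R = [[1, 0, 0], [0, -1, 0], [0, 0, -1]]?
i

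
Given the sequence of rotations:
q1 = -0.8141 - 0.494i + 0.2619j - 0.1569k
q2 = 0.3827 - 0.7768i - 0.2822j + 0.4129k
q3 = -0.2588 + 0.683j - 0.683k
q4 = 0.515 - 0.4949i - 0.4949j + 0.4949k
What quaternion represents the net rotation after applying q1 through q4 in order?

q2 · q1 = -0.5566 + 0.3795i + 0.0041j - 0.739k
q3 · q2 · q1 = -0.3635 - 0.6002i - 0.6404j + 0.3122k
q4 · q3 · q2 · q1 = -0.9557 + 0.0332i - 0.2924j + 0.0008k
-0.9557 + 0.0332i - 0.2924j + 0.0008k


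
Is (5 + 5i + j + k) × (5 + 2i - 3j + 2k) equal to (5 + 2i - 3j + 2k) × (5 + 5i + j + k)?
No: pq = 16 + 40i - 18j - 2k ≠ 16 + 30i - 2j + 32k = qp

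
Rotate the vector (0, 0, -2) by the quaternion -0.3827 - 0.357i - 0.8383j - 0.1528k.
(-1.501, 0.034, 1.321)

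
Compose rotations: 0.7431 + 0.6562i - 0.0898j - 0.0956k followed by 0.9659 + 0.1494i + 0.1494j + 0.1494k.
0.6474 + 0.744i + 0.1366j - 0.0928k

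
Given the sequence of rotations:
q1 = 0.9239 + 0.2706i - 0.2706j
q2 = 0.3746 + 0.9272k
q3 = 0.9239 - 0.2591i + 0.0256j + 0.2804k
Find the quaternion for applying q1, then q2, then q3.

q2 · q1 = 0.3461 + 0.3523i + 0.1495j + 0.8566k
q3 · q2 · q1 = 0.167 + 0.2158i + 0.4677j + 0.8407k
0.167 + 0.2158i + 0.4677j + 0.8407k


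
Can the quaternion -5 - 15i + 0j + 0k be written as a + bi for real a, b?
Yes. The quaternion -5 - 15i has j- and k-coefficients y = z = 0, so it lies in the complex subalgebra spanned by 1 and i.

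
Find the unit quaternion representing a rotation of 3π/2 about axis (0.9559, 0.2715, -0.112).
-0.7071 + 0.6759i + 0.192j - 0.0792k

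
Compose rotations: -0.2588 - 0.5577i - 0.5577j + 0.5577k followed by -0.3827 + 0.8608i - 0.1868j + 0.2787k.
0.3195 + 0.0419i - 0.3737j - 0.8698k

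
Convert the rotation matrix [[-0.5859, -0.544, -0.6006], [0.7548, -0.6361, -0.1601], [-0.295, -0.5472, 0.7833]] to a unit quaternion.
0.3746 - 0.2583i - 0.204j + 0.8668k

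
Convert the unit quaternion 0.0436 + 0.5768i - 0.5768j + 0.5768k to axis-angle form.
axis = (√3/3, -√3/3, √3/3), θ = 175°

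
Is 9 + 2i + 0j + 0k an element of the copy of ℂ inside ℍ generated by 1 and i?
Yes. The quaternion 9 + 2i has j- and k-coefficients y = z = 0, so it lies in the complex subalgebra spanned by 1 and i.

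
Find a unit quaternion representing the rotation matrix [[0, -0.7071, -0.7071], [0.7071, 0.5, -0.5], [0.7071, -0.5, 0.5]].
0.7071 - 0.5j + 0.5k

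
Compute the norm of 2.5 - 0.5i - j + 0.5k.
2.784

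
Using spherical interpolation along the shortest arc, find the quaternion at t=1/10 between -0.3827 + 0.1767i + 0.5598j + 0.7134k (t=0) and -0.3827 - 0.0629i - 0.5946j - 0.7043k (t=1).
-0.3091 + 0.1694i + 0.5806j + 0.7339k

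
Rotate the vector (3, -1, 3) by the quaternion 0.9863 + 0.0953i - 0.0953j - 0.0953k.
(2.103, -2.092, 3.194)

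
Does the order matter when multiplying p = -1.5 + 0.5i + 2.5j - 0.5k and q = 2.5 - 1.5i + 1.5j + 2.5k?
Yes: pq = -5.5 + 10.5i + 3.5j - 0.5k ≠ -5.5 - 3.5i + 4.5j - 9.5k = qp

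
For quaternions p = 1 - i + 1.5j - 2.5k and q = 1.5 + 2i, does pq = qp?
No: pq = 3.5 + 0.5i - 2.75j - 6.75k ≠ 3.5 + 0.5i + 7.25j - 0.75k = qp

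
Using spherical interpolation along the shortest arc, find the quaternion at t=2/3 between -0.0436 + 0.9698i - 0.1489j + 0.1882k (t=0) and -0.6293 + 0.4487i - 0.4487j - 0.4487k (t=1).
-0.4913 + 0.7292i - 0.3979j - 0.2618k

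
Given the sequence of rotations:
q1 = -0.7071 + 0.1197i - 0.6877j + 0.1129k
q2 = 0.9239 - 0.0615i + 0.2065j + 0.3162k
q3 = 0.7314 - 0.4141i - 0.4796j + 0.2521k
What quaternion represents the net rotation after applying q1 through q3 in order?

q2 · q1 = -0.5396 + 0.3948i - 0.7366j - 0.1017k
q3 · q2 · q1 = -0.5588 + 0.7467i - 0.2225j + 0.284k
-0.5588 + 0.7467i - 0.2225j + 0.284k


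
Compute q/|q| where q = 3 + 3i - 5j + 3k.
0.416 + 0.416i - 0.6934j + 0.416k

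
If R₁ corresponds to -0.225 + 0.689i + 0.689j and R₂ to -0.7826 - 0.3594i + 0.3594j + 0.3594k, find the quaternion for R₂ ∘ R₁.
0.1761 - 0.706i - 0.3724j - 0.5761k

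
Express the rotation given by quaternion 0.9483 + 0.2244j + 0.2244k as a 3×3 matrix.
[[0.7986, -0.4256, 0.4256], [0.4256, 0.8993, 0.1007], [-0.4256, 0.1007, 0.8993]]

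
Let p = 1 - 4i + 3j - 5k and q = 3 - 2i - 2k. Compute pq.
-15 - 20i + 11j - 11k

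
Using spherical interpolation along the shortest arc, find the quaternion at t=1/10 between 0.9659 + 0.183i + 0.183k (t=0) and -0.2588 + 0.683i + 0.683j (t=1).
0.9759 + 0.0786i - 0.0992j + 0.1778k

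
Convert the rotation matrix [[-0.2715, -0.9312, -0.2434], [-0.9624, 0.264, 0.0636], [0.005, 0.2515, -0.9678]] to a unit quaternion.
-0.0785 - 0.5984i + 0.7911j + 0.0996k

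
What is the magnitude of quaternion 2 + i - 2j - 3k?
√18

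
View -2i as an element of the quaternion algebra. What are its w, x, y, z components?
0 - 2i + 0j + 0k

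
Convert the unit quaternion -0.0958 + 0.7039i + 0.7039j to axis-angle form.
axis = (√2/2, √2/2, 0), θ = 191°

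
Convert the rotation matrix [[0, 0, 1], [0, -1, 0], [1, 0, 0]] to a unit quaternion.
0.7071i + 0.7071k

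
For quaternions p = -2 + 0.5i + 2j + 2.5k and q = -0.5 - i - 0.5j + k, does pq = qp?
No: pq = 5i - 3j - 1.5k ≠ -1.5i + 3j - 5k = qp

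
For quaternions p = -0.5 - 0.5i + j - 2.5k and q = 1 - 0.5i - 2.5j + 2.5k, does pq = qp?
No: pq = 8 - 4i + 4.75j - 2k ≠ 8 + 3.5i - 0.25j - 5.5k = qp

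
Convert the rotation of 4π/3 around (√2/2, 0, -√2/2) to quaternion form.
-0.5 + 0.6124i - 0.6124k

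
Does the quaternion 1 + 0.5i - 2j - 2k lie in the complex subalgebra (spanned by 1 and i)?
No. The quaternion 1 + 0.5i - 2j - 2k has j-coefficient y = -2 and k-coefficient z = -2, not both zero, so it does not lie in the complex subalgebra spanned by 1 and i.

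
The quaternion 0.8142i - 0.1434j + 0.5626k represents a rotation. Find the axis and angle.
axis = (0.8142, -0.1434, 0.5626), θ = π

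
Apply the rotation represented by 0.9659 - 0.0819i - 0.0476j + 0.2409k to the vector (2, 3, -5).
(1.043, 2.881, -5.349)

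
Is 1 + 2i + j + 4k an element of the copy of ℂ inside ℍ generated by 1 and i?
No. The quaternion 1 + 2i + j + 4k has j-coefficient y = 1 and k-coefficient z = 4, not both zero, so it does not lie in the complex subalgebra spanned by 1 and i.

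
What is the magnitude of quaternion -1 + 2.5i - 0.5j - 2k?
3.391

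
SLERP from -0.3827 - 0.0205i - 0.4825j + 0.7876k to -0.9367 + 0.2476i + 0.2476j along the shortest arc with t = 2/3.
-0.9179 + 0.1888i - 0.0157j + 0.3486k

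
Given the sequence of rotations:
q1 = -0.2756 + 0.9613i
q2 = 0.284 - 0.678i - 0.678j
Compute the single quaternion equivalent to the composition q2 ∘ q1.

q2 · q1 = 0.5735 + 0.4599i + 0.1869j + 0.6518k
0.5735 + 0.4599i + 0.1869j + 0.6518k


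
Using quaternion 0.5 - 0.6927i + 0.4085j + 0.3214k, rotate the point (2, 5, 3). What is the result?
(-3.628, 1.545, -4.738)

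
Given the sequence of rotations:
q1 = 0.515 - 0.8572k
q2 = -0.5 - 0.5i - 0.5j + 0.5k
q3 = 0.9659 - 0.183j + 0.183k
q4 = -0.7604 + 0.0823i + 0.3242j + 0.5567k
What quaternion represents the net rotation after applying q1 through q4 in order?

q2 · q1 = 0.1711 + 0.1711i - 0.6861j + 0.6861k
q3 · q2 · q1 = -0.0858 + 0.1653i - 0.6627j + 0.7253k
q4 · q3 · q2 · q1 = -0.1373 + 0.4713i + 0.5084j - 0.7074k
-0.1373 + 0.4713i + 0.5084j - 0.7074k


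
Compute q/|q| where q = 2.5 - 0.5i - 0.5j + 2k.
0.7625 - 0.1525i - 0.1525j + 0.61k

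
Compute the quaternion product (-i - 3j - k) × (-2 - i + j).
2 + 3i + 7j - 2k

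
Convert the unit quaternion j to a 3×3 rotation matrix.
[[-1, 0, 0], [0, 1, 0], [0, 0, -1]]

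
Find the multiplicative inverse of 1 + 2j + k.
0.1667 - 0.3333j - 0.1667k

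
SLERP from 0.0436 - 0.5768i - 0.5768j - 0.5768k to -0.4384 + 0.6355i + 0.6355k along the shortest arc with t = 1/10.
0.0877 - 0.5973i - 0.528j - 0.5973k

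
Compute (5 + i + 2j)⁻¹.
0.1667 - 0.0333i - 0.0667j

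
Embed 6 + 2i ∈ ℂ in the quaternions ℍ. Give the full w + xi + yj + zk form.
6 + 2i + 0j + 0k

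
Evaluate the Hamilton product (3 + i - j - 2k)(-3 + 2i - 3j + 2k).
-10 - 5i - 12j + 11k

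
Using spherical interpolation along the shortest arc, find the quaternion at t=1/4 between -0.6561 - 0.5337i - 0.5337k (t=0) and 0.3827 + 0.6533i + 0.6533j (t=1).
-0.6354 - 0.6151i - 0.1876j - 0.4275k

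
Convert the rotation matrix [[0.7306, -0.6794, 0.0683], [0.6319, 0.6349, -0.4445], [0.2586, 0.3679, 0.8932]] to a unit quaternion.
0.9026 + 0.225i - 0.0527j + 0.3632k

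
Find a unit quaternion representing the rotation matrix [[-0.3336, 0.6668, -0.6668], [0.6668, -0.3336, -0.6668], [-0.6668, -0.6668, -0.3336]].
-0.5774i - 0.5774j + 0.5774k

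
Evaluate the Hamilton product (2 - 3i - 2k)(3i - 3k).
3 + 6i - 15j - 6k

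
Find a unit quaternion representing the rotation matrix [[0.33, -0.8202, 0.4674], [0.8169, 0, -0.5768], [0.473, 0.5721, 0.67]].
0.7071 + 0.4062i - 0.002j + 0.5788k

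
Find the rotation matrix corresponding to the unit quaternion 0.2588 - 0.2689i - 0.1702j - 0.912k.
[[-0.7214, 0.5636, 0.4024], [-0.3805, -0.8081, 0.4496], [0.5786, 0.1713, 0.7974]]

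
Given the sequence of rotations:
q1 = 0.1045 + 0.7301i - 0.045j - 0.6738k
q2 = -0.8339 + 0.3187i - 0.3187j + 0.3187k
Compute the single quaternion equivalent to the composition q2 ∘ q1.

q2 · q1 = -0.1194 - 0.3464i + 0.4516j + 0.8135k
-0.1194 - 0.3464i + 0.4516j + 0.8135k


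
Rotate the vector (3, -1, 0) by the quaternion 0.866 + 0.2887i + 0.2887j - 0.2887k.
(1.333, -1.667, -2.334)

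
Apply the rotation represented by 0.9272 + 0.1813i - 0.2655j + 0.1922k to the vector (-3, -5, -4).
(1.599, -3.329, -6.03)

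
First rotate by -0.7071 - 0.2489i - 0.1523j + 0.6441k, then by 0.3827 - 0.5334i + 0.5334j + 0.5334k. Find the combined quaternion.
-0.6657 + 0.7067i - 0.2247j + 0.0833k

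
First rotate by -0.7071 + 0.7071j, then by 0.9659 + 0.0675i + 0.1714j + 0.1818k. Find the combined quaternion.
-0.8042 - 0.1763i + 0.5618j - 0.0808k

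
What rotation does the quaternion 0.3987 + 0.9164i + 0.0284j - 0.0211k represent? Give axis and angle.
axis = (0.9993, 0.031, -0.023), θ = 133°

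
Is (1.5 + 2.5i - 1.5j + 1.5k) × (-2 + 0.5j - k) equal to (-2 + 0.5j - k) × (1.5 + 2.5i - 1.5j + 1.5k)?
No: pq = -0.75 - 4.25i + 6.25j - 3.25k ≠ -0.75 - 5.75i + 1.25j - 5.75k = qp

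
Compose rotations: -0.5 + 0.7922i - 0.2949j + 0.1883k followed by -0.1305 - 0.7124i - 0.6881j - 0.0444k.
0.4351 + 0.1102i + 0.4815j + 0.7528k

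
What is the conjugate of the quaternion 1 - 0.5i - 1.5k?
1 + 0.5i + 1.5k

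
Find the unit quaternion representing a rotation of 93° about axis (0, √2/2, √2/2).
0.6884 + 0.5129j + 0.5129k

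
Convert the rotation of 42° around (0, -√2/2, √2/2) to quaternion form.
0.9336 - 0.2534j + 0.2534k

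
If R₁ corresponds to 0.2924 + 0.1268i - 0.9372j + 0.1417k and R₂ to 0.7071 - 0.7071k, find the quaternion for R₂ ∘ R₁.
0.307 - 0.573i - 0.7524j - 0.1066k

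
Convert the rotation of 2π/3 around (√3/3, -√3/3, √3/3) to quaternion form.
0.5 + 0.5i - 0.5j + 0.5k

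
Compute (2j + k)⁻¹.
-0.4j - 0.2k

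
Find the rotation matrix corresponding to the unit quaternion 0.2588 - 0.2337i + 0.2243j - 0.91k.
[[-0.7568, 0.3662, 0.5414], [-0.5759, -0.7654, -0.2873], [0.3092, -0.5292, 0.7901]]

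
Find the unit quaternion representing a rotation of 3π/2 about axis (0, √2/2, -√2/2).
-0.7071 + 0.5j - 0.5k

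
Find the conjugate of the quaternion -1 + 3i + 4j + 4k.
-1 - 3i - 4j - 4k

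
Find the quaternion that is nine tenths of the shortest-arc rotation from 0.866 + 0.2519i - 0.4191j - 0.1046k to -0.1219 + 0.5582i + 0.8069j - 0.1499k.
0.2316 - 0.4987i - 0.8252j + 0.129k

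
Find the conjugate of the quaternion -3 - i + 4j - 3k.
-3 + i - 4j + 3k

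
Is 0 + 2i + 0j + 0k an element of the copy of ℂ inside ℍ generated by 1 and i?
Yes. The quaternion 2i has j- and k-coefficients y = z = 0, so it lies in the complex subalgebra spanned by 1 and i.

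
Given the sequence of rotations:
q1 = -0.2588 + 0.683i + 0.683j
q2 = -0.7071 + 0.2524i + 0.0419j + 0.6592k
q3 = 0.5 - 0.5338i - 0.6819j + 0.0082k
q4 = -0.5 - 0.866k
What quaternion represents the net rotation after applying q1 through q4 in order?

q2 · q1 = -0.018 - 0.9985i - 0.0436j - 0.0268k
q3 · q2 · q1 = -0.5715 - 0.471i - 0.032j - 0.6712k
q4 · q3 · q2 · q1 = -0.2955 + 0.2078i + 0.4239j + 0.8305k
-0.2955 + 0.2078i + 0.4239j + 0.8305k


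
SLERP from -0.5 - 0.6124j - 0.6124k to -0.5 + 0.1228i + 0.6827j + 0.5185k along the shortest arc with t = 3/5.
0.1047 - 0.0837i - 0.7544j - 0.6425k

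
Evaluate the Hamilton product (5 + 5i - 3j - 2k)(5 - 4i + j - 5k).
38 + 22i + 23j - 42k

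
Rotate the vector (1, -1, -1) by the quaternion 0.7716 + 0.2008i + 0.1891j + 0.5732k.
(0.558, 0.791, -1.436)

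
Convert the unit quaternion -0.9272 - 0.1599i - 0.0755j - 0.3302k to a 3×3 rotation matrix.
[[0.7705, -0.5882, 0.2456], [0.6365, 0.7308, -0.2467], [-0.0344, 0.3464, 0.9375]]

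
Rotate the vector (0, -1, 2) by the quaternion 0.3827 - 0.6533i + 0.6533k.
(-1.207, 1.707, 0.793)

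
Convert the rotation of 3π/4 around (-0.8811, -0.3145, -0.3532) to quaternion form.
0.3827 - 0.814i - 0.2906j - 0.3263k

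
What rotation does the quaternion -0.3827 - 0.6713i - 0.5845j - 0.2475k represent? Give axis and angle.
axis = (-0.7266, -0.6327, -0.2679), θ = 5π/4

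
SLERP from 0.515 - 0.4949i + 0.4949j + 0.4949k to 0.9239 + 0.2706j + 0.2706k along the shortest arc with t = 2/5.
0.7267 - 0.3149i + 0.4317j + 0.4317k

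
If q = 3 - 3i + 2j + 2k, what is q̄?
3 + 3i - 2j - 2k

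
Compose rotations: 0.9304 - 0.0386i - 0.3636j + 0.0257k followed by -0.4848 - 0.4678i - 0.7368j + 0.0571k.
-0.7385 - 0.4147i - 0.4994j + 0.1823k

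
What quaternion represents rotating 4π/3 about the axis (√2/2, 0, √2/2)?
-0.5 + 0.6124i + 0.6124k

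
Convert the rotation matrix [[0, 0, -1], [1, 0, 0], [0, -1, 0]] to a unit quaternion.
0.5 - 0.5i - 0.5j + 0.5k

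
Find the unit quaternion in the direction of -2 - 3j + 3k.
-0.4264 - 0.6396j + 0.6396k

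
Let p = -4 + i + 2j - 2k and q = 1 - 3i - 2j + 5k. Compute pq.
13 + 19i + 11j - 18k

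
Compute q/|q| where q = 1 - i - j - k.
0.5 - 0.5i - 0.5j - 0.5k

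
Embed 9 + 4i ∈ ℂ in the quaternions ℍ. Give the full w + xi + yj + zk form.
9 + 4i + 0j + 0k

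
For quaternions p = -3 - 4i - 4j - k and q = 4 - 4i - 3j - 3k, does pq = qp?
No: pq = -43 + 5i - 15j + k ≠ -43 - 13i + j + 9k = qp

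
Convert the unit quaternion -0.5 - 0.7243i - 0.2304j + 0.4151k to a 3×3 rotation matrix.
[[0.5492, 0.7489, -0.3709], [-0.0813, -0.3938, -0.9156], [-0.8317, 0.533, -0.1554]]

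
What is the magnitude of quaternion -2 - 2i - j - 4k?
5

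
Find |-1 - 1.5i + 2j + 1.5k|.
3.082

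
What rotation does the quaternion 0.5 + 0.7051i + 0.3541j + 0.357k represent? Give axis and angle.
axis = (0.8142, 0.4089, 0.4122), θ = 2π/3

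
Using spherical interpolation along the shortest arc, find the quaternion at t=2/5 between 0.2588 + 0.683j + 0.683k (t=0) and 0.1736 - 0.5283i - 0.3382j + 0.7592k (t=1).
0.2719 - 0.265i + 0.3182j + 0.8687k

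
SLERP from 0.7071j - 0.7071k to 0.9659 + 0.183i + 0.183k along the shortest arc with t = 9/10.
-0.9378 - 0.1777i + 0.1024j - 0.2801k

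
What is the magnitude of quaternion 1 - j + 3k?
√11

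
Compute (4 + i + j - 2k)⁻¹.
0.1818 - 0.0455i - 0.0455j + 0.0909k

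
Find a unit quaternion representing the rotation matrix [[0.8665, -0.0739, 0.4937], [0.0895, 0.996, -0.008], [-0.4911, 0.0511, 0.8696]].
0.9659 + 0.0153i + 0.2549j + 0.0423k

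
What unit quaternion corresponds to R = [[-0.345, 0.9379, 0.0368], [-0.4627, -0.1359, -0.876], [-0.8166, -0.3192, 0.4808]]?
-0.5 - 0.2784i - 0.4267j + 0.7003k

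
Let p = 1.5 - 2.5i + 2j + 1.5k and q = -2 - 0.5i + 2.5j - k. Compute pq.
-7.75 - 1.5i - 3.5j - 9.75k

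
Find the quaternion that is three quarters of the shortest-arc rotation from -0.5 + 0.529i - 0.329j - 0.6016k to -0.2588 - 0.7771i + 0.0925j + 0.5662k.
0.0646 + 0.7653i - 0.166j - 0.6185k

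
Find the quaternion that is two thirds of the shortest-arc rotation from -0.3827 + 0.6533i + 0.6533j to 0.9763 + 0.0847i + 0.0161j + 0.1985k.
-0.9269 + 0.2133i + 0.267j - 0.1552k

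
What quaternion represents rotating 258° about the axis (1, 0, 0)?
-0.6293 + 0.7771i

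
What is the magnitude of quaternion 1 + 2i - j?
√6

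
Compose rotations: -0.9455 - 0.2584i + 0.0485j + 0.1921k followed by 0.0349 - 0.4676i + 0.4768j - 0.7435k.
-0.0341 + 0.5608i - 0.1672j + 0.8102k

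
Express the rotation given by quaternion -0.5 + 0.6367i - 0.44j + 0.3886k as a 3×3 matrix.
[[0.3108, -0.1717, 0.9348], [-0.9489, -0.1128, 0.2947], [0.0548, -0.9787, -0.198]]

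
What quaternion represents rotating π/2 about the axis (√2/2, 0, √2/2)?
0.7071 + 0.5i + 0.5k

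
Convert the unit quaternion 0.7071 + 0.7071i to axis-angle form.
axis = (1, 0, 0), θ = π/2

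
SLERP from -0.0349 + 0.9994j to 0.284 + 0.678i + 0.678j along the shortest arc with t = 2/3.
0.1896 + 0.4836i + 0.8545j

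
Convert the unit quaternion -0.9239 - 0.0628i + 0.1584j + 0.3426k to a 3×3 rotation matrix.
[[0.7151, 0.6132, -0.3357], [-0.653, 0.7574, -0.0075], [0.2497, 0.2246, 0.9419]]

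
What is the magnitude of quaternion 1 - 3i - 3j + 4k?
√35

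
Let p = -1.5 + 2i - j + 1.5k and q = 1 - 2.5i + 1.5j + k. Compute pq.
3.5 + 2.5i - 9j + 0.5k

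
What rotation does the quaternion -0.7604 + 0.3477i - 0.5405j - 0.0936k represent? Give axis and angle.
axis = (0.5354, -0.8322, -0.1441), θ = 279°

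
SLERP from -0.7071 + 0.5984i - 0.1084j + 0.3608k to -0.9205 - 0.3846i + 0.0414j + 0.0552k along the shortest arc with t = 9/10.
-0.9527 - 0.2871i + 0.0254j + 0.0967k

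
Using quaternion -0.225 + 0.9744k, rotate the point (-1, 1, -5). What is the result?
(1.337, -0.46, -5)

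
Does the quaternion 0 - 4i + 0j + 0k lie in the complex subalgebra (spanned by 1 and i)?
Yes. The quaternion -4i has j- and k-coefficients y = z = 0, so it lies in the complex subalgebra spanned by 1 and i.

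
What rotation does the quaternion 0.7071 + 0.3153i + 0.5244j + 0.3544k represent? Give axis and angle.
axis = (0.4459, 0.7416, 0.5012), θ = π/2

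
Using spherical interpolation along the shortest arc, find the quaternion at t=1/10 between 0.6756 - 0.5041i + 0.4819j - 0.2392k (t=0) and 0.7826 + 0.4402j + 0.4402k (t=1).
0.7133 - 0.4656i + 0.4953j - 0.1707k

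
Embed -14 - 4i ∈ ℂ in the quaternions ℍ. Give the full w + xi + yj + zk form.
-14 - 4i + 0j + 0k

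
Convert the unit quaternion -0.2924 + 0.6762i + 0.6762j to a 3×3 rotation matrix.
[[0.0855, 0.9145, -0.3954], [0.9145, 0.0855, 0.3954], [0.3954, -0.3954, -0.829]]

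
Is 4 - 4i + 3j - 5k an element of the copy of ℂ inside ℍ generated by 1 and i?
No. The quaternion 4 - 4i + 3j - 5k has j-coefficient y = 3 and k-coefficient z = -5, not both zero, so it does not lie in the complex subalgebra spanned by 1 and i.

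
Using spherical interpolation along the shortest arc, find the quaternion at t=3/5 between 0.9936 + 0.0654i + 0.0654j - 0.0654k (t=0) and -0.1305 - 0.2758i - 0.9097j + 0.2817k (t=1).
0.6186 + 0.2386i + 0.7081j - 0.243k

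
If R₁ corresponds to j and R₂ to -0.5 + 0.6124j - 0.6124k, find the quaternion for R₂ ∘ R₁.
-0.6124 + 0.6124i - 0.5j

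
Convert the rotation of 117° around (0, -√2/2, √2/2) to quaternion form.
0.5225 - 0.6029j + 0.6029k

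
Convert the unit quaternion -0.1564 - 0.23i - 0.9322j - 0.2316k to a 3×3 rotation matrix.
[[-0.8453, 0.3564, 0.3981], [0.5013, 0.7869, 0.3599], [-0.1851, 0.5037, -0.8438]]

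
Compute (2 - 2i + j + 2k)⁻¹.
0.1538 + 0.1538i - 0.0769j - 0.1538k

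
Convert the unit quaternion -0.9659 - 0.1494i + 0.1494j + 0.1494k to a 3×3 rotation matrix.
[[0.9107, 0.244, -0.3333], [-0.3333, 0.9107, -0.244], [0.244, 0.3333, 0.9107]]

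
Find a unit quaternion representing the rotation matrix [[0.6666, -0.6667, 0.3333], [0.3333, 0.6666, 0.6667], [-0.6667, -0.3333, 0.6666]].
0.866 - 0.2887i + 0.2887j + 0.2887k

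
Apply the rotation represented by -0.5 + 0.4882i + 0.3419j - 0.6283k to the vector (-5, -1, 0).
(0.411, -4.544, 2.276)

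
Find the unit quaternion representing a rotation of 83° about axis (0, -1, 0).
0.749 - 0.6626j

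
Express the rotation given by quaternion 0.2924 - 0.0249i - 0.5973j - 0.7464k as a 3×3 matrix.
[[-0.8278, 0.4662, -0.3121], [-0.4067, -0.1155, 0.9062], [0.3865, 0.8771, 0.2852]]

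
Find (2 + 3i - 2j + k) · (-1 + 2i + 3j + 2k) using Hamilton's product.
-4 - 6i + 4j + 16k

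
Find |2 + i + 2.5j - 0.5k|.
3.391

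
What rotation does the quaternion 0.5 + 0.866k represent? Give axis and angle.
axis = (0, 0, 1), θ = 2π/3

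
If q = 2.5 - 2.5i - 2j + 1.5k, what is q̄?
2.5 + 2.5i + 2j - 1.5k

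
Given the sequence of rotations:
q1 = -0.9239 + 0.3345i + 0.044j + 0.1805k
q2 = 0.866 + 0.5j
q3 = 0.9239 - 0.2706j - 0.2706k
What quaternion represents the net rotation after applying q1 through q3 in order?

q2 · q1 = -0.8221 + 0.3799i - 0.4238j - 0.0109k
q3 · q2 · q1 = -0.8772 + 0.2393i - 0.2719j + 0.3152k
-0.8772 + 0.2393i - 0.2719j + 0.3152k


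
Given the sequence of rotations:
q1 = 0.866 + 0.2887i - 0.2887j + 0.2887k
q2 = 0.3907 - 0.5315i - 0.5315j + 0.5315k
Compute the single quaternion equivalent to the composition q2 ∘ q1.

q2 · q1 = 0.1849 - 0.3475i - 0.2662j + 0.88k
0.1849 - 0.3475i - 0.2662j + 0.88k


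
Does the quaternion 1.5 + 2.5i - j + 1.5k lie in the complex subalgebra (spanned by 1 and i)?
No. The quaternion 1.5 + 2.5i - j + 1.5k has j-coefficient y = -1 and k-coefficient z = 1.5, not both zero, so it does not lie in the complex subalgebra spanned by 1 and i.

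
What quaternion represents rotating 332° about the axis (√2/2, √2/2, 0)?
-0.9703 + 0.1711i + 0.1711j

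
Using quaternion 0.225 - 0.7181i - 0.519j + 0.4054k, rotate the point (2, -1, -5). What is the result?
(3.781, 2.704, 2.897)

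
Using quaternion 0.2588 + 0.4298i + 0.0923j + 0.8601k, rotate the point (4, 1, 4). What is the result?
(0.796, 0.994, 5.602)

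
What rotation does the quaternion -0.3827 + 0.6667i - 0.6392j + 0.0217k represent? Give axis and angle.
axis = (0.7216, -0.6919, 0.0235), θ = 5π/4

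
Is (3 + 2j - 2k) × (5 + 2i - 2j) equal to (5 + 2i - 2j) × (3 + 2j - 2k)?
No: pq = 19 + 2i - 14k ≠ 19 + 10i + 8j - 6k = qp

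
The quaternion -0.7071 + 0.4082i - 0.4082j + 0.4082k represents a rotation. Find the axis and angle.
axis = (√3/3, -√3/3, √3/3), θ = 3π/2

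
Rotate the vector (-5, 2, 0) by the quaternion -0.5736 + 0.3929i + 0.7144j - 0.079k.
(1.108, -1.902, -4.915)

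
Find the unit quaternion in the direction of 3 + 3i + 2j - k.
0.6255 + 0.6255i + 0.417j - 0.2085k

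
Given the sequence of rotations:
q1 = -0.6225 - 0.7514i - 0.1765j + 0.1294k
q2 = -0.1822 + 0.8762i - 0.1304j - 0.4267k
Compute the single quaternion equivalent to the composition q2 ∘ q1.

q2 · q1 = 0.804 - 0.5007i + 0.3206j - 0.0106k
0.804 - 0.5007i + 0.3206j - 0.0106k


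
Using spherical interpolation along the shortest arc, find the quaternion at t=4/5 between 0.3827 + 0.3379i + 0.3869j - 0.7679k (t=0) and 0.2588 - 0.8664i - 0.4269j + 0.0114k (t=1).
-0.1299 + 0.8467i + 0.4733j - 0.2054k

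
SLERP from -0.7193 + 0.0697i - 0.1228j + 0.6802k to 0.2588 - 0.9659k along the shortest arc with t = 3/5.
-0.462 + 0.0292i - 0.0514j + 0.8849k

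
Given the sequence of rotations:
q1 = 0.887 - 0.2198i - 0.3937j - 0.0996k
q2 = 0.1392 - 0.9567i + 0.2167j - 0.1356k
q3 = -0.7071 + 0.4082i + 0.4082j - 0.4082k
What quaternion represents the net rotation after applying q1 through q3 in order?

q2 · q1 = -0.015 - 0.9542i + 0.0719j + 0.2901k
q3 · q2 · q1 = 0.4892 + 0.8164i + 0.2141j + 0.2198k
0.4892 + 0.8164i + 0.2141j + 0.2198k


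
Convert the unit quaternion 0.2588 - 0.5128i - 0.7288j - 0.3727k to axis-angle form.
axis = (-0.5309, -0.7545, -0.3858), θ = 5π/6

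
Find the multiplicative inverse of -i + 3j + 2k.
0.0714i - 0.2143j - 0.1429k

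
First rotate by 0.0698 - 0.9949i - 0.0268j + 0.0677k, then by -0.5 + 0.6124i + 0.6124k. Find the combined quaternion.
0.5329 + 0.5566i - 0.6373j - 0.0075k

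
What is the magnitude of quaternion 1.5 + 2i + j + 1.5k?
3.082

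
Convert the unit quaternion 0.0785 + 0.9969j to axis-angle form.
axis = (0, 1, 0), θ = 171°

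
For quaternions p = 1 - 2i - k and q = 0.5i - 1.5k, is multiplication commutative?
No: pq = -0.5 + 0.5i - 3.5j - 1.5k ≠ -0.5 + 0.5i + 3.5j - 1.5k = qp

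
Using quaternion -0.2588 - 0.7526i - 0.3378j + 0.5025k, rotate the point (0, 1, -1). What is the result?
(1.35, 0.091, 0.411)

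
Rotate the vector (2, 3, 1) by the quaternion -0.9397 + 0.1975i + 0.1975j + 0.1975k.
(2.742, 2.395, 0.863)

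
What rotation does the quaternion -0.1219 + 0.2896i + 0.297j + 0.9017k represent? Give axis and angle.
axis = (0.2918, 0.2992, 0.9085), θ = 194°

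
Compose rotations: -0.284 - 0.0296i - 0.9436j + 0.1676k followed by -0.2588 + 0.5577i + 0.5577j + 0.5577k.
0.5228 + 0.469i - 0.0242j - 0.7115k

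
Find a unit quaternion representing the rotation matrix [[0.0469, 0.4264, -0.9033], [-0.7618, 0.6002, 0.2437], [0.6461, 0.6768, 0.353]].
0.7071 + 0.1531i - 0.5478j - 0.4201k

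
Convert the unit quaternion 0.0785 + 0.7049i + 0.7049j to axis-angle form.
axis = (√2/2, √2/2, 0), θ = 171°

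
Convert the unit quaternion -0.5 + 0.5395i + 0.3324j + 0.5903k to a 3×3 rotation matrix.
[[0.0821, 0.949, 0.3045], [-0.2316, -0.279, 0.9319], [0.9693, -0.1471, 0.1969]]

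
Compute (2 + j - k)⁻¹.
0.3333 - 0.1667j + 0.1667k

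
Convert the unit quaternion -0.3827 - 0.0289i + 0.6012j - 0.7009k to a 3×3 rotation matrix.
[[-0.7054, -0.5712, -0.4196], [0.5017, 0.0158, -0.8649], [0.5007, -0.8206, 0.2754]]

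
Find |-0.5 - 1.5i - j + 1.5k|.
2.398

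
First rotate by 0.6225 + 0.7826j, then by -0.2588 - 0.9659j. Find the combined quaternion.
0.5948 - 0.8038j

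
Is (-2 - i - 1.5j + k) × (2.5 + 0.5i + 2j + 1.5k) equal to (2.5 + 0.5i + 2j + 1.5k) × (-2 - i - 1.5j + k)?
No: pq = -3 - 7.75i - 5.75j - 1.75k ≠ -3 + 0.75i - 9.75j + 0.75k = qp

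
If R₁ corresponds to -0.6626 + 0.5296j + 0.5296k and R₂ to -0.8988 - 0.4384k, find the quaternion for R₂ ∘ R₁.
0.8277 + 0.2322i - 0.476j - 0.1855k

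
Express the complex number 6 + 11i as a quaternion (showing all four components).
6 + 11i + 0j + 0k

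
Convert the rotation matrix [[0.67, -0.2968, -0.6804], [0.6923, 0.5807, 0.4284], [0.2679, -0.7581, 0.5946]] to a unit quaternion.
0.8434 - 0.3517i - 0.2811j + 0.2932k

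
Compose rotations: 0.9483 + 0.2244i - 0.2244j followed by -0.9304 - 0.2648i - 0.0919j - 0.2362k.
-0.8435 - 0.5129i + 0.0686j - 0.1439k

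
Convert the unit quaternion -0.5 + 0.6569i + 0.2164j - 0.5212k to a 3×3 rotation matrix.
[[0.363, -0.2369, -0.9012], [0.8055, -0.4063, 0.4313], [-0.4684, -0.8825, 0.0433]]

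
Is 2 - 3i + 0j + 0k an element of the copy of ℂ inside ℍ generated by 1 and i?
Yes. The quaternion 2 - 3i has j- and k-coefficients y = z = 0, so it lies in the complex subalgebra spanned by 1 and i.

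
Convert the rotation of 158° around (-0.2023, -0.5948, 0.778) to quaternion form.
0.1908 - 0.1986i - 0.5839j + 0.7637k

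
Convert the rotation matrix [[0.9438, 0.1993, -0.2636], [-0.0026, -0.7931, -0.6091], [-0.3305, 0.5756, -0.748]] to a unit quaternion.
0.3173 + 0.9334i + 0.0527j - 0.1591k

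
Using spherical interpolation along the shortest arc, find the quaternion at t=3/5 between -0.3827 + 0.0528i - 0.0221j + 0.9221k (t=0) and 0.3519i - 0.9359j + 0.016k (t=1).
-0.2185 + 0.3084i - 0.7526j + 0.5392k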